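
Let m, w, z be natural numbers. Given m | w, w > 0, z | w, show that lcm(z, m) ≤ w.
z | w and m | w, so lcm(z, m) | w. w > 0, so lcm(z, m) ≤ w.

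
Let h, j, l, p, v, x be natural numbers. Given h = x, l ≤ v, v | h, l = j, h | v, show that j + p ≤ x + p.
v | h and h | v, thus v = h. Because h = x, v = x. l = j and l ≤ v, therefore j ≤ v. Because v = x, j ≤ x. Then j + p ≤ x + p.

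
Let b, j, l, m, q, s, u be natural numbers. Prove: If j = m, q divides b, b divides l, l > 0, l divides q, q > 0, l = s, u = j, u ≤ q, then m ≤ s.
q divides b and b divides l, hence q divides l. Since l > 0, q ≤ l. l divides q and q > 0, so l ≤ q. q ≤ l, so q = l. Since l = s, q = s. u = j and u ≤ q, so j ≤ q. q = s, so j ≤ s. Because j = m, m ≤ s.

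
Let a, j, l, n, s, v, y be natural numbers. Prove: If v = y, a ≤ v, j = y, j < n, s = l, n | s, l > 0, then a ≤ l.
v = y and a ≤ v, hence a ≤ y. j = y and j < n, so y < n. a ≤ y, so a < n. s = l and n | s, hence n | l. From l > 0, n ≤ l. a < n, so a < l. Then a ≤ l.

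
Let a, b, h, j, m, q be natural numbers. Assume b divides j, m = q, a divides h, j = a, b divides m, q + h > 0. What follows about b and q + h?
b ≤ q + h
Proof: m = q and b divides m, thus b divides q. j = a and b divides j, therefore b divides a. a divides h, so b divides h. b divides q, so b divides q + h. Since q + h > 0, b ≤ q + h.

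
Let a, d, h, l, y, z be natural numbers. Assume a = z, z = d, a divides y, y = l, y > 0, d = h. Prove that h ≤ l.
From z = d and d = h, z = h. a = z and a divides y, therefore z divides y. Since y > 0, z ≤ y. z = h, so h ≤ y. y = l, so h ≤ l.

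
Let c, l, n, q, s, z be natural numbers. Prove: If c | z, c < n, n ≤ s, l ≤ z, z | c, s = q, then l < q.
Because c | z and z | c, c = z. Because c < n and n ≤ s, c < s. c = z, so z < s. Since l ≤ z, l < s. s = q, so l < q.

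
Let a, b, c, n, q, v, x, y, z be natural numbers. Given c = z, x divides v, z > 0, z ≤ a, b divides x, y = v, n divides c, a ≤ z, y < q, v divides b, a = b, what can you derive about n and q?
n < q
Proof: z ≤ a and a ≤ z, so z = a. Since a = b, z = b. Since b divides x and x divides v, b divides v. Since v divides b, b = v. z = b, so z = v. c = z and n divides c, therefore n divides z. Since z > 0, n ≤ z. z = v, so n ≤ v. y = v and y < q, thus v < q. n ≤ v, so n < q.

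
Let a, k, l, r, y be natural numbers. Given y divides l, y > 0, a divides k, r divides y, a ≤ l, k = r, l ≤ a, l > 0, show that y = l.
Since y divides l and l > 0, y ≤ l. From a ≤ l and l ≤ a, a = l. Since k = r and a divides k, a divides r. Since a = l, l divides r. Since r divides y, l divides y. Since y > 0, l ≤ y. Since y ≤ l, y = l.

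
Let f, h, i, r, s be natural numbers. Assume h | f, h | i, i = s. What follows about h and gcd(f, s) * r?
h | gcd(f, s) * r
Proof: i = s and h | i, therefore h | s. h | f, so h | gcd(f, s). Then h | gcd(f, s) * r.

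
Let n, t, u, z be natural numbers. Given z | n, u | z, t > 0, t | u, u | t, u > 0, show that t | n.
u | t and t > 0, hence u ≤ t. t | u and u > 0, therefore t ≤ u. Since u ≤ t, u = t. From u | z and z | n, u | n. Since u = t, t | n.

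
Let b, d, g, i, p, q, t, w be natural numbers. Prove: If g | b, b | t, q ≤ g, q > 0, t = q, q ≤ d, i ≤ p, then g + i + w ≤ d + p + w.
g | b and b | t, hence g | t. t = q, so g | q. q > 0, so g ≤ q. Since q ≤ g, q = g. q ≤ d, so g ≤ d. i ≤ p, so g + i ≤ d + p. Then g + i + w ≤ d + p + w.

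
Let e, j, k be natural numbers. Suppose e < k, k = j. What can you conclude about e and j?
e < j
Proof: From k = j and e < k, by substitution, e < j.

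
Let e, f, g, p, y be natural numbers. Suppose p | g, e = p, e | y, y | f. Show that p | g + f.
From e | y and y | f, e | f. Because e = p, p | f. p | g, so p | g + f.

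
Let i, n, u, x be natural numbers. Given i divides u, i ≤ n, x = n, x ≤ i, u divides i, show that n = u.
From x = n and x ≤ i, n ≤ i. i ≤ n, so n = i. Because i divides u and u divides i, i = u. Since n = i, n = u.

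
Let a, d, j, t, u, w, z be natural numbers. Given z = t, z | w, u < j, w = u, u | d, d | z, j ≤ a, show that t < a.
u | d and d | z, so u | z. w = u and z | w, therefore z | u. Since u | z, u = z. Since z = t, u = t. u < j and j ≤ a, therefore u < a. Since u = t, t < a.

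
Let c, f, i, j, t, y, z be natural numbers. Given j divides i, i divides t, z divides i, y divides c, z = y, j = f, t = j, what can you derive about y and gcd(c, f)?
y divides gcd(c, f)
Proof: t = j and i divides t, so i divides j. Since j divides i, i = j. j = f, so i = f. z = y and z divides i, thus y divides i. From i = f, y divides f. Since y divides c, y divides gcd(c, f).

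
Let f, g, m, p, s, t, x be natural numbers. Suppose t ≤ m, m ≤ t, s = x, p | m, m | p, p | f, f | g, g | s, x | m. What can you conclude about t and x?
t = x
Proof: Since t ≤ m and m ≤ t, t = m. p | m and m | p, thus p = m. Because p | f and f | g, p | g. From g | s, p | s. Since p = m, m | s. Because s = x, m | x. x | m, so m = x. t = m, so t = x.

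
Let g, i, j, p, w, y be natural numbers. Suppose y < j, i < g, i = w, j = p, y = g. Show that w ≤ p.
j = p and y < j, hence y < p. Since y = g, g < p. Since i < g, i < p. i = w, so w < p. Then w ≤ p.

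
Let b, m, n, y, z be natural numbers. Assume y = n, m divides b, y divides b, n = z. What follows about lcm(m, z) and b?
lcm(m, z) divides b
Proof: y = n and y divides b, therefore n divides b. n = z, so z divides b. m divides b, so lcm(m, z) divides b.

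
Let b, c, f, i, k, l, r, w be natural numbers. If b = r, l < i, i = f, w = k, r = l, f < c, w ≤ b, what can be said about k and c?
k < c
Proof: b = r and w ≤ b, so w ≤ r. Since w = k, k ≤ r. r = l, so k ≤ l. i = f and l < i, thus l < f. k ≤ l, so k < f. Since f < c, k < c.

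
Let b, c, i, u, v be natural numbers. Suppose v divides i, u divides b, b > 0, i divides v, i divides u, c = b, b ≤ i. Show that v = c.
i divides u and u divides b, thus i divides b. From b > 0, i ≤ b. b ≤ i, so b = i. Because c = b, c = i. From i divides v and v divides i, i = v. Since c = i, c = v. Then v = c.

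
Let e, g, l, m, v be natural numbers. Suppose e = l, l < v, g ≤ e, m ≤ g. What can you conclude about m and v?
m < v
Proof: Because m ≤ g and g ≤ e, m ≤ e. e = l, so m ≤ l. l < v, so m < v.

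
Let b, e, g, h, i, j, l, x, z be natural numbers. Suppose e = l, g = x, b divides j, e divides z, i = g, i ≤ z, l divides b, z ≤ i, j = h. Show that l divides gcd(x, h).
Because z ≤ i and i ≤ z, z = i. i = g, so z = g. Because e = l and e divides z, l divides z. z = g, so l divides g. Since g = x, l divides x. j = h and b divides j, thus b divides h. Since l divides b, l divides h. l divides x, so l divides gcd(x, h).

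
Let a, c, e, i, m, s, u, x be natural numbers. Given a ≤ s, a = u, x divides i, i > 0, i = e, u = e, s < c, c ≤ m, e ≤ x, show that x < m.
x divides i and i > 0, so x ≤ i. Since i = e, x ≤ e. e ≤ x, so e = x. u = e, so u = x. s < c and c ≤ m, thus s < m. Since a ≤ s, a < m. Since a = u, u < m. Since u = x, x < m.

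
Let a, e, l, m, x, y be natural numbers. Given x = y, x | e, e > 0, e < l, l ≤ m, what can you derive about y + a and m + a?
y + a < m + a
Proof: x | e and e > 0, therefore x ≤ e. x = y, so y ≤ e. e < l and l ≤ m, hence e < m. y ≤ e, so y < m. Then y + a < m + a.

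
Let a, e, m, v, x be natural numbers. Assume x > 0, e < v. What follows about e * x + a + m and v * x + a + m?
e * x + a + m < v * x + a + m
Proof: e < v and x > 0, therefore e * x < v * x. Then e * x + a < v * x + a. Then e * x + a + m < v * x + a + m.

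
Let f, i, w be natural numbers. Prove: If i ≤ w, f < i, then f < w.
f < i and i ≤ w. By transitivity, f < w.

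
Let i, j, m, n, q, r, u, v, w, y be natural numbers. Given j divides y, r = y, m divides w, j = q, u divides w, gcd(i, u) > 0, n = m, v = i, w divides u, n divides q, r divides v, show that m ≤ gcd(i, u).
Since n = m and n divides q, m divides q. From j = q and j divides y, q divides y. r = y and r divides v, so y divides v. q divides y, so q divides v. Since m divides q, m divides v. v = i, so m divides i. w divides u and u divides w, therefore w = u. Since m divides w, m divides u. m divides i, so m divides gcd(i, u). Since gcd(i, u) > 0, m ≤ gcd(i, u).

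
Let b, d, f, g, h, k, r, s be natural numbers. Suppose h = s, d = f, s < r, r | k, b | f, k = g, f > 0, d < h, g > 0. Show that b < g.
b | f and f > 0, so b ≤ f. h = s and d < h, therefore d < s. Because s < r, d < r. d = f, so f < r. Since k = g and r | k, r | g. Since g > 0, r ≤ g. Since f < r, f < g. b ≤ f, so b < g.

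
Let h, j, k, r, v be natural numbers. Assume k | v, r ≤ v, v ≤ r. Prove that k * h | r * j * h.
v ≤ r and r ≤ v, therefore v = r. k | v, so k | r. Then k | r * j. Then k * h | r * j * h.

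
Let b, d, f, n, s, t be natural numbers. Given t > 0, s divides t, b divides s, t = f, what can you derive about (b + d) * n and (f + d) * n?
(b + d) * n ≤ (f + d) * n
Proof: b divides s and s divides t, hence b divides t. Since t > 0, b ≤ t. Because t = f, b ≤ f. Then b + d ≤ f + d. By multiplying by a non-negative, (b + d) * n ≤ (f + d) * n.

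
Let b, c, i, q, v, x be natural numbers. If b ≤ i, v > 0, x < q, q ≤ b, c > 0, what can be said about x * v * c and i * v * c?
x * v * c < i * v * c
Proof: From q ≤ b and b ≤ i, q ≤ i. Since x < q, x < i. Since v > 0, by multiplying by a positive, x * v < i * v. Combining with c > 0, by multiplying by a positive, x * v * c < i * v * c.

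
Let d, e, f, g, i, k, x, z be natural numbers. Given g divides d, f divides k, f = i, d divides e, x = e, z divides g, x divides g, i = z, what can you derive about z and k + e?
z divides k + e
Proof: f = i and i = z, so f = z. f divides k, so z divides k. g divides d and d divides e, therefore g divides e. x = e and x divides g, hence e divides g. Since g divides e, g = e. Since z divides g, z divides e. z divides k, so z divides k + e.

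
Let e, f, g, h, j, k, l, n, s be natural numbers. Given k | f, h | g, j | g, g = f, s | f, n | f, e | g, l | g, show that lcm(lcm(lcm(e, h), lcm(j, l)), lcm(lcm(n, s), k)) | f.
Because e | g and h | g, lcm(e, h) | g. Since j | g and l | g, lcm(j, l) | g. Because lcm(e, h) | g, lcm(lcm(e, h), lcm(j, l)) | g. Because g = f, lcm(lcm(e, h), lcm(j, l)) | f. n | f and s | f, so lcm(n, s) | f. k | f, so lcm(lcm(n, s), k) | f. Since lcm(lcm(e, h), lcm(j, l)) | f, lcm(lcm(lcm(e, h), lcm(j, l)), lcm(lcm(n, s), k)) | f.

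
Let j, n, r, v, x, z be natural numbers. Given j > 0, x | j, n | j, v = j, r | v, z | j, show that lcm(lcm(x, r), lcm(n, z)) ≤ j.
v = j and r | v, hence r | j. Because x | j, lcm(x, r) | j. n | j and z | j, therefore lcm(n, z) | j. lcm(x, r) | j, so lcm(lcm(x, r), lcm(n, z)) | j. Since j > 0, lcm(lcm(x, r), lcm(n, z)) ≤ j.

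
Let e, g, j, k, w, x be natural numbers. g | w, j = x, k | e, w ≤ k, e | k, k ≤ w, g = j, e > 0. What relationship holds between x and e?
x ≤ e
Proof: w ≤ k and k ≤ w, so w = k. From k | e and e | k, k = e. w = k, so w = e. g = j and g | w, therefore j | w. w = e, so j | e. e > 0, so j ≤ e. j = x, so x ≤ e.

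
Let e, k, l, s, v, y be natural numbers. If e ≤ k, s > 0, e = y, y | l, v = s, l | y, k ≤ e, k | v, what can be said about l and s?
l ≤ s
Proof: y | l and l | y, hence y = l. From k ≤ e and e ≤ k, k = e. e = y, so k = y. v = s and k | v, hence k | s. s > 0, so k ≤ s. k = y, so y ≤ s. From y = l, l ≤ s.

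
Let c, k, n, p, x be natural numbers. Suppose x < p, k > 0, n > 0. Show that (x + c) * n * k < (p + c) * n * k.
Because x < p, x + c < p + c. Since n > 0, by multiplying by a positive, (x + c) * n < (p + c) * n. Since k > 0, by multiplying by a positive, (x + c) * n * k < (p + c) * n * k.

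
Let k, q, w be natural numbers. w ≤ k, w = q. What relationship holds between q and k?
q ≤ k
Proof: Since w = q and w ≤ k, by substitution, q ≤ k.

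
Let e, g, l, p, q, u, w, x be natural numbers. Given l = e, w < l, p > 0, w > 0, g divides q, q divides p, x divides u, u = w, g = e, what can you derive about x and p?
x < p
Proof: u = w and x divides u, so x divides w. w > 0, so x ≤ w. l = e and w < l, thus w < e. x ≤ w, so x < e. From g = e and g divides q, e divides q. Since q divides p, e divides p. Since p > 0, e ≤ p. Since x < e, x < p.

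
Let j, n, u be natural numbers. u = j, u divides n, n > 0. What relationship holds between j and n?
j ≤ n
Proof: u divides n and n > 0, therefore u ≤ n. Since u = j, j ≤ n.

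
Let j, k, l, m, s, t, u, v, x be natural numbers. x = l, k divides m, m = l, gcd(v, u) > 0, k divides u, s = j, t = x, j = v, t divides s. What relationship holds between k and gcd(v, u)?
k ≤ gcd(v, u)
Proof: m = l and k divides m, therefore k divides l. From t = x and x = l, t = l. Since s = j and t divides s, t divides j. Since j = v, t divides v. t = l, so l divides v. Since k divides l, k divides v. k divides u, so k divides gcd(v, u). Since gcd(v, u) > 0, k ≤ gcd(v, u).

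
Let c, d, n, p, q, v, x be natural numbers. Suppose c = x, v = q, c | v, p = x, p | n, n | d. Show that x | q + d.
From v = q and c | v, c | q. c = x, so x | q. p | n and n | d, therefore p | d. p = x, so x | d. Since x | q, x | q + d.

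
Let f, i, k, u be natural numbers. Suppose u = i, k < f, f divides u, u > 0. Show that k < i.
Because f divides u and u > 0, f ≤ u. From k < f, k < u. u = i, so k < i.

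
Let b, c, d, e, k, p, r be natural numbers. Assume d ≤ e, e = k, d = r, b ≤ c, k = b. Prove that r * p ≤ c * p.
Because e = k and k = b, e = b. From d = r and d ≤ e, r ≤ e. e = b, so r ≤ b. Since b ≤ c, r ≤ c. By multiplying by a non-negative, r * p ≤ c * p.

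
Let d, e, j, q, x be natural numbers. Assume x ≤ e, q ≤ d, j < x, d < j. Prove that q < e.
q ≤ d and d < j, hence q < j. Because j < x and x ≤ e, j < e. Since q < j, q < e.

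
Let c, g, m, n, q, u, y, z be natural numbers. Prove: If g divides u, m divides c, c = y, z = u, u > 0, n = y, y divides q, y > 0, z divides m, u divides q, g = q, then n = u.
g = q and g divides u, thus q divides u. Because u divides q, q = u. Since y divides q, y divides u. Since u > 0, y ≤ u. z = u and z divides m, therefore u divides m. Since c = y and m divides c, m divides y. Since u divides m, u divides y. Because y > 0, u ≤ y. Since y ≤ u, y = u. n = y, so n = u.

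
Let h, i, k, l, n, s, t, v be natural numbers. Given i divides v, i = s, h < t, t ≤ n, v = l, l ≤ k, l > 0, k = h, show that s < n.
Since v = l and i divides v, i divides l. Since l > 0, i ≤ l. Because k = h and l ≤ k, l ≤ h. From i ≤ l, i ≤ h. Since h < t and t ≤ n, h < n. i ≤ h, so i < n. Since i = s, s < n.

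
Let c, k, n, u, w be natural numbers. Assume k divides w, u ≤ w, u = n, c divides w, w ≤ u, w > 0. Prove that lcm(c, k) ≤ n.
Because w ≤ u and u ≤ w, w = u. u = n, so w = n. Because c divides w and k divides w, lcm(c, k) divides w. w > 0, so lcm(c, k) ≤ w. w = n, so lcm(c, k) ≤ n.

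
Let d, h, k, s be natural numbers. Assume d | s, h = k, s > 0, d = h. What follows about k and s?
k ≤ s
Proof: d = h and h = k, thus d = k. Because d | s and s > 0, d ≤ s. From d = k, k ≤ s.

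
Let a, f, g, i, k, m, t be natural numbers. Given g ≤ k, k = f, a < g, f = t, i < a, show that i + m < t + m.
k = f and g ≤ k, thus g ≤ f. From a < g, a < f. Since f = t, a < t. i < a, so i < t. Then i + m < t + m.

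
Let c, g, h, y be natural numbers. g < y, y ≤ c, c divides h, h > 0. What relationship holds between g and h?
g < h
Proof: Since c divides h and h > 0, c ≤ h. y ≤ c, so y ≤ h. Since g < y, g < h.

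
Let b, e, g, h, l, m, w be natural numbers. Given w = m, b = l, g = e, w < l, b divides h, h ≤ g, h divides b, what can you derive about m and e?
m < e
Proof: Because w = m and w < l, m < l. h divides b and b divides h, thus h = b. Since b = l, h = l. Since h ≤ g, l ≤ g. g = e, so l ≤ e. From m < l, m < e.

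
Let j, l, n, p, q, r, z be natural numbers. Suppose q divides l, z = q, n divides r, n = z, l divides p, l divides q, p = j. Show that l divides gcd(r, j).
q divides l and l divides q, so q = l. Because n = z and z = q, n = q. From n divides r, q divides r. q = l, so l divides r. Because p = j and l divides p, l divides j. l divides r, so l divides gcd(r, j).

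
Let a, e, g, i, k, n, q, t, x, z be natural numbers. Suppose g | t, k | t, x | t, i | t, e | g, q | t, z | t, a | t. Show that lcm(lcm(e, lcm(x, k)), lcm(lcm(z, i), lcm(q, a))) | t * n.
e | g and g | t, therefore e | t. From x | t and k | t, lcm(x, k) | t. e | t, so lcm(e, lcm(x, k)) | t. z | t and i | t, so lcm(z, i) | t. q | t and a | t, hence lcm(q, a) | t. Since lcm(z, i) | t, lcm(lcm(z, i), lcm(q, a)) | t. Since lcm(e, lcm(x, k)) | t, lcm(lcm(e, lcm(x, k)), lcm(lcm(z, i), lcm(q, a))) | t. Then lcm(lcm(e, lcm(x, k)), lcm(lcm(z, i), lcm(q, a))) | t * n.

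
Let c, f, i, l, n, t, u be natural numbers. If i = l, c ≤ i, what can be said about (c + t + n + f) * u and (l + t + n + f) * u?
(c + t + n + f) * u ≤ (l + t + n + f) * u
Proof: i = l and c ≤ i, hence c ≤ l. Then c + t ≤ l + t. Then c + t + n ≤ l + t + n. Then c + t + n + f ≤ l + t + n + f. By multiplying by a non-negative, (c + t + n + f) * u ≤ (l + t + n + f) * u.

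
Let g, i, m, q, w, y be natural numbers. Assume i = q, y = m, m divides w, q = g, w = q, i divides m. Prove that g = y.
From w = q and m divides w, m divides q. i = q and i divides m, thus q divides m. m divides q, so m = q. y = m, so y = q. q = g, so y = g. Then g = y.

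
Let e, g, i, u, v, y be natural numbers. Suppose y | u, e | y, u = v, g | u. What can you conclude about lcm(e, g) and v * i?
lcm(e, g) | v * i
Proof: e | y and y | u, therefore e | u. Since g | u, lcm(e, g) | u. u = v, so lcm(e, g) | v. Then lcm(e, g) | v * i.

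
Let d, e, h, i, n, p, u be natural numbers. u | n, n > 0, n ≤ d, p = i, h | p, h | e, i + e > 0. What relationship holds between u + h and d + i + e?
u + h ≤ d + i + e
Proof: u | n and n > 0, so u ≤ n. Because n ≤ d, u ≤ d. p = i and h | p, therefore h | i. Since h | e, h | i + e. i + e > 0, so h ≤ i + e. Because u ≤ d, u + h ≤ d + i + e.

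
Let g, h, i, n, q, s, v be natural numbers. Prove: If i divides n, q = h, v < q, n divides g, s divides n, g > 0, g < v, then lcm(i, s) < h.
i divides n and s divides n, so lcm(i, s) divides n. n divides g, so lcm(i, s) divides g. g > 0, so lcm(i, s) ≤ g. q = h and v < q, thus v < h. Since g < v, g < h. lcm(i, s) ≤ g, so lcm(i, s) < h.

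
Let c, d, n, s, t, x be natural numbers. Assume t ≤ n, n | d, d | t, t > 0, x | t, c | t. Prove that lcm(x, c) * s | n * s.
n | d and d | t, therefore n | t. From t > 0, n ≤ t. t ≤ n, so t = n. x | t and c | t, hence lcm(x, c) | t. Since t = n, lcm(x, c) | n. Then lcm(x, c) * s | n * s.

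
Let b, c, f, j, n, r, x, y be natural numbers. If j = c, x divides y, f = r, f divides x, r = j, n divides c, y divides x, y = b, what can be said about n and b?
n divides b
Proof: Because x divides y and y divides x, x = y. y = b, so x = b. r = j and j = c, thus r = c. f = r and f divides x, hence r divides x. r = c, so c divides x. n divides c, so n divides x. Since x = b, n divides b.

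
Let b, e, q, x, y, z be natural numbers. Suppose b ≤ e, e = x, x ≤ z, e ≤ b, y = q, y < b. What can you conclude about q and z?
q < z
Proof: Because b ≤ e and e ≤ b, b = e. e = x, so b = x. y < b, so y < x. Since x ≤ z, y < z. Since y = q, q < z.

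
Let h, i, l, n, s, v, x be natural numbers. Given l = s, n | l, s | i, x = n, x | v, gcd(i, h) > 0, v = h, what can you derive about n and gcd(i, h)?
n ≤ gcd(i, h)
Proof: l = s and n | l, therefore n | s. s | i, so n | i. Since v = h and x | v, x | h. x = n, so n | h. n | i, so n | gcd(i, h). Since gcd(i, h) > 0, n ≤ gcd(i, h).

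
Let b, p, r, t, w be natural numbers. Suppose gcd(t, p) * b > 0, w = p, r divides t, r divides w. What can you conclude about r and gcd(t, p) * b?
r ≤ gcd(t, p) * b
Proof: w = p and r divides w, hence r divides p. From r divides t, r divides gcd(t, p). Then r divides gcd(t, p) * b. Since gcd(t, p) * b > 0, r ≤ gcd(t, p) * b.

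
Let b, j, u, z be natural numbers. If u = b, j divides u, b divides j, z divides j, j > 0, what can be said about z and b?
z ≤ b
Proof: u = b and j divides u, hence j divides b. Since b divides j, j = b. From z divides j and j > 0, z ≤ j. j = b, so z ≤ b.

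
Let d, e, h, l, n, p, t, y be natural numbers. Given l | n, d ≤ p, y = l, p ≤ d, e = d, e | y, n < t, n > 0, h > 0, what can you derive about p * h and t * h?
p * h < t * h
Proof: Because d ≤ p and p ≤ d, d = p. e = d and e | y, thus d | y. y = l, so d | l. Since l | n, d | n. Since d = p, p | n. Since n > 0, p ≤ n. Since n < t, p < t. h > 0, so p * h < t * h.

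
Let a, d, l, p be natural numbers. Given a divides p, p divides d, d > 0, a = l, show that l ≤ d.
Since a divides p and p divides d, a divides d. Since d > 0, a ≤ d. a = l, so l ≤ d.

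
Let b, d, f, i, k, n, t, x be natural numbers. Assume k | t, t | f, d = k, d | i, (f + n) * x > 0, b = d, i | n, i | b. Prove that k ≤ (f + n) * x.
k | t and t | f, thus k | f. b = d and i | b, so i | d. Since d | i, i = d. i | n, so d | n. Since d = k, k | n. Since k | f, k | f + n. Then k | (f + n) * x. (f + n) * x > 0, so k ≤ (f + n) * x.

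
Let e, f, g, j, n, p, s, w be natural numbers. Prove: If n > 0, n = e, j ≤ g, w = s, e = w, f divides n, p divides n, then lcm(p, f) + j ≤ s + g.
n = e and e = w, hence n = w. w = s, so n = s. From p divides n and f divides n, lcm(p, f) divides n. n > 0, so lcm(p, f) ≤ n. Since n = s, lcm(p, f) ≤ s. j ≤ g, so lcm(p, f) + j ≤ s + g.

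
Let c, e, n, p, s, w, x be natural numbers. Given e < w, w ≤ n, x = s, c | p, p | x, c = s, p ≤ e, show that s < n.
x = s and p | x, thus p | s. c = s and c | p, so s | p. Because p | s, p = s. e < w and w ≤ n, therefore e < n. Because p ≤ e, p < n. Since p = s, s < n.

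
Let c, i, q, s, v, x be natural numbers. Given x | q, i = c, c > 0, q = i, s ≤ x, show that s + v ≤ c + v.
q = i and i = c, so q = c. x | q, so x | c. Because c > 0, x ≤ c. s ≤ x, so s ≤ c. Then s + v ≤ c + v.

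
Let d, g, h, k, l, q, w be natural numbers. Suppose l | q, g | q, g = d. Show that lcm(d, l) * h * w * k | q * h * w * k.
g = d and g | q, hence d | q. Since l | q, lcm(d, l) | q. Then lcm(d, l) * h | q * h. Then lcm(d, l) * h * w | q * h * w. Then lcm(d, l) * h * w * k | q * h * w * k.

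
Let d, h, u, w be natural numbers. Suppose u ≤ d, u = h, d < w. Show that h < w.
u ≤ d and d < w, so u < w. u = h, so h < w.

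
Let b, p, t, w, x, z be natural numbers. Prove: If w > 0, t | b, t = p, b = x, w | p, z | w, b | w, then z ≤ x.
From t = p and t | b, p | b. Since w | p, w | b. b | w, so w = b. b = x, so w = x. Because z | w and w > 0, z ≤ w. From w = x, z ≤ x.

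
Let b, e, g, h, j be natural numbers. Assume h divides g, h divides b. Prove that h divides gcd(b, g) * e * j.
h divides b and h divides g, so h divides gcd(b, g). Then h divides gcd(b, g) * e. Then h divides gcd(b, g) * e * j.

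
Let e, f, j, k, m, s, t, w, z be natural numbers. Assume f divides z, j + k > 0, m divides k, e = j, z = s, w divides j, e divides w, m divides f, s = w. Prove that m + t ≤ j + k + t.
e = j and e divides w, therefore j divides w. w divides j, so w = j. Since s = w, s = j. z = s and f divides z, therefore f divides s. m divides f, so m divides s. Since s = j, m divides j. Since m divides k, m divides j + k. Since j + k > 0, m ≤ j + k. Then m + t ≤ j + k + t.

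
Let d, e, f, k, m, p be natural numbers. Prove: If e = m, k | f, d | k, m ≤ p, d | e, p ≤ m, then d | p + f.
Because m ≤ p and p ≤ m, m = p. Since e = m, e = p. Because d | e, d | p. From d | k and k | f, d | f. Because d | p, d | p + f.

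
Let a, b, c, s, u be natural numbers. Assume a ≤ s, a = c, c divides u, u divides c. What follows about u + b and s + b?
u + b ≤ s + b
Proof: c divides u and u divides c, hence c = u. a = c and a ≤ s, hence c ≤ s. Since c = u, u ≤ s. Then u + b ≤ s + b.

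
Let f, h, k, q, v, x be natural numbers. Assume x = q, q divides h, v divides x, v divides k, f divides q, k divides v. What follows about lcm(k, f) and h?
lcm(k, f) divides h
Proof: v divides k and k divides v, therefore v = k. x = q and v divides x, hence v divides q. v = k, so k divides q. f divides q, so lcm(k, f) divides q. Since q divides h, lcm(k, f) divides h.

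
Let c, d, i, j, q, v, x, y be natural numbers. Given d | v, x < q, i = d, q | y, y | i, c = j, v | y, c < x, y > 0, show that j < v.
i = d and y | i, therefore y | d. Since d | v, y | v. v | y, so y = v. c < x and x < q, thus c < q. q | y and y > 0, hence q ≤ y. c < q, so c < y. c = j, so j < y. y = v, so j < v.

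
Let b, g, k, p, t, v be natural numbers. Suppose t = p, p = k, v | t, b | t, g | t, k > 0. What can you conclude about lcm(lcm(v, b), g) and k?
lcm(lcm(v, b), g) ≤ k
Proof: t = p and p = k, hence t = k. v | t and b | t, therefore lcm(v, b) | t. Because g | t, lcm(lcm(v, b), g) | t. t = k, so lcm(lcm(v, b), g) | k. Since k > 0, lcm(lcm(v, b), g) ≤ k.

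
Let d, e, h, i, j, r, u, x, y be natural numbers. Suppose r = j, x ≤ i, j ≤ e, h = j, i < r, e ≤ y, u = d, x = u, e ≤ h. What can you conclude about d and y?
d < y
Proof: x = u and u = d, hence x = d. From h = j and e ≤ h, e ≤ j. Since j ≤ e, j = e. From r = j and i < r, i < j. j = e, so i < e. Since x ≤ i, x < e. e ≤ y, so x < y. x = d, so d < y.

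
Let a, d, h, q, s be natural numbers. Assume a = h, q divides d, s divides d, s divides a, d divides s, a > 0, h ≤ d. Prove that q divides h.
Since s divides d and d divides s, s = d. s divides a and a > 0, thus s ≤ a. Since s = d, d ≤ a. Since a = h, d ≤ h. Since h ≤ d, d = h. q divides d, so q divides h.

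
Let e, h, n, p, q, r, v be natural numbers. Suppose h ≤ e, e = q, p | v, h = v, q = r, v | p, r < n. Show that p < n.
v | p and p | v, therefore v = p. e = q and h ≤ e, hence h ≤ q. From q = r, h ≤ r. Since r < n, h < n. Because h = v, v < n. Since v = p, p < n.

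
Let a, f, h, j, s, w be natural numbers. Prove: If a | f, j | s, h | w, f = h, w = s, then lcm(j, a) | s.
f = h and a | f, so a | h. Since h | w, a | w. Since w = s, a | s. j | s, so lcm(j, a) | s.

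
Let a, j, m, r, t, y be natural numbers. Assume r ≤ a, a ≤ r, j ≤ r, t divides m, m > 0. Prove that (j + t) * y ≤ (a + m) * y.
From r ≤ a and a ≤ r, r = a. j ≤ r, so j ≤ a. Because t divides m and m > 0, t ≤ m. Since j ≤ a, j + t ≤ a + m. By multiplying by a non-negative, (j + t) * y ≤ (a + m) * y.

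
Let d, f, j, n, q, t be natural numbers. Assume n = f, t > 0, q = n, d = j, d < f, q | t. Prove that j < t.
d = j and d < f, hence j < f. Since q = n and n = f, q = f. q | t and t > 0, therefore q ≤ t. q = f, so f ≤ t. Since j < f, j < t.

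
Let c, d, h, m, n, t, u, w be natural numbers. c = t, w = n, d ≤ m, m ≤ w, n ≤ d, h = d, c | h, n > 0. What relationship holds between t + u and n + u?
t + u ≤ n + u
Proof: d ≤ m and m ≤ w, hence d ≤ w. w = n, so d ≤ n. n ≤ d, so d = n. Because h = d and c | h, c | d. Since d = n, c | n. c = t, so t | n. n > 0, so t ≤ n. Then t + u ≤ n + u.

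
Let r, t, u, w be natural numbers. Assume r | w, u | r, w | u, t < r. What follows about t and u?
t < u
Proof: Because r | w and w | u, r | u. u | r, so r = u. Since t < r, t < u.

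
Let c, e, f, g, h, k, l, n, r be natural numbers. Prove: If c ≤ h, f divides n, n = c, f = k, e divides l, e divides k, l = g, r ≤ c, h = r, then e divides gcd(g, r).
From l = g and e divides l, e divides g. h = r and c ≤ h, so c ≤ r. From r ≤ c, c = r. Since n = c, n = r. From f = k and f divides n, k divides n. Because e divides k, e divides n. n = r, so e divides r. Since e divides g, e divides gcd(g, r).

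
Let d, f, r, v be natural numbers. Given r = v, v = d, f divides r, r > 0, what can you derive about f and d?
f ≤ d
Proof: r = v and v = d, so r = d. From f divides r and r > 0, f ≤ r. r = d, so f ≤ d.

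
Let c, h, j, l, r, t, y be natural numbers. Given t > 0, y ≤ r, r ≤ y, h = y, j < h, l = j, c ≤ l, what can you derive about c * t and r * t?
c * t < r * t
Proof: l = j and c ≤ l, therefore c ≤ j. y ≤ r and r ≤ y, hence y = r. Since h = y, h = r. Since j < h, j < r. c ≤ j, so c < r. t > 0, so c * t < r * t.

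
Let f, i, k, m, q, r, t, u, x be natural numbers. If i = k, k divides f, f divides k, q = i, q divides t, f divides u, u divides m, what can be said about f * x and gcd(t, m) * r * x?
f * x divides gcd(t, m) * r * x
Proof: k divides f and f divides k, hence k = f. i = k, so i = f. q = i and q divides t, thus i divides t. i = f, so f divides t. Because f divides u and u divides m, f divides m. f divides t, so f divides gcd(t, m). Then f divides gcd(t, m) * r. Then f * x divides gcd(t, m) * r * x.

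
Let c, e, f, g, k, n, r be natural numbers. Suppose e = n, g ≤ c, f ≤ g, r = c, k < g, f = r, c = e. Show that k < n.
Because c = e and e = n, c = n. f = r and r = c, so f = c. f ≤ g, so c ≤ g. g ≤ c, so g = c. Since k < g, k < c. c = n, so k < n.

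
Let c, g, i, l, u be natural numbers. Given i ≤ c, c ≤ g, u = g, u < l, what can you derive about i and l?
i < l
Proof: Because i ≤ c and c ≤ g, i ≤ g. Because u = g and u < l, g < l. Since i ≤ g, i < l.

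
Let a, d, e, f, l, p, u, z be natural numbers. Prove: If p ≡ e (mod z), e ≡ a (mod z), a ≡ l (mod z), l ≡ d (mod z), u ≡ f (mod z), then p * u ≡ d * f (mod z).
From p ≡ e (mod z) and e ≡ a (mod z), p ≡ a (mod z). Since a ≡ l (mod z), p ≡ l (mod z). l ≡ d (mod z), so p ≡ d (mod z). Since u ≡ f (mod z), p * u ≡ d * f (mod z).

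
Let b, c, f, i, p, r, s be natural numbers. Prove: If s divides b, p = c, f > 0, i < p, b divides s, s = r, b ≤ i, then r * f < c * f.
Since b divides s and s divides b, b = s. s = r, so b = r. From b ≤ i, r ≤ i. p = c and i < p, so i < c. Since r ≤ i, r < c. From f > 0, by multiplying by a positive, r * f < c * f.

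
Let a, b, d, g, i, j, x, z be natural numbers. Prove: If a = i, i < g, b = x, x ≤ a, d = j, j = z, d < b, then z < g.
Since d = j and j = z, d = z. b = x and d < b, so d < x. Since x ≤ a, d < a. d = z, so z < a. Since a = i, z < i. i < g, so z < g.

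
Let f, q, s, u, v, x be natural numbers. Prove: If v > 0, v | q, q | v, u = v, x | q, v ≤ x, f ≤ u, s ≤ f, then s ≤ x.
Since q | v and v | q, q = v. Since x | q, x | v. v > 0, so x ≤ v. v ≤ x, so v = x. From s ≤ f and f ≤ u, s ≤ u. Since u = v, s ≤ v. v = x, so s ≤ x.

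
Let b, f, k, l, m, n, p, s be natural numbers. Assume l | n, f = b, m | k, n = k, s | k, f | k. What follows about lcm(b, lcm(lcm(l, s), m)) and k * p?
lcm(b, lcm(lcm(l, s), m)) | k * p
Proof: Because f = b and f | k, b | k. n = k and l | n, thus l | k. s | k, so lcm(l, s) | k. Since m | k, lcm(lcm(l, s), m) | k. b | k, so lcm(b, lcm(lcm(l, s), m)) | k. Then lcm(b, lcm(lcm(l, s), m)) | k * p.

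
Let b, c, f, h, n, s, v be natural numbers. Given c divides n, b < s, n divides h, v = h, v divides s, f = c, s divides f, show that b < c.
Since f = c and s divides f, s divides c. From c divides n and n divides h, c divides h. v = h and v divides s, so h divides s. c divides h, so c divides s. Since s divides c, s = c. Since b < s, b < c.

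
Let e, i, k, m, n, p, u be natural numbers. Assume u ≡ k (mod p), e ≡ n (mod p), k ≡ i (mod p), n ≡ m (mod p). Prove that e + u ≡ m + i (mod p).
e ≡ n (mod p) and n ≡ m (mod p), so e ≡ m (mod p). From u ≡ k (mod p) and k ≡ i (mod p), u ≡ i (mod p). Combined with e ≡ m (mod p), by adding congruences, e + u ≡ m + i (mod p).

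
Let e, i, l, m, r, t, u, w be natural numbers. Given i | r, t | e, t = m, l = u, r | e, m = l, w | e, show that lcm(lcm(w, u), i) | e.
t = m and m = l, thus t = l. l = u, so t = u. Since t | e, u | e. w | e, so lcm(w, u) | e. Since i | r and r | e, i | e. Since lcm(w, u) | e, lcm(lcm(w, u), i) | e.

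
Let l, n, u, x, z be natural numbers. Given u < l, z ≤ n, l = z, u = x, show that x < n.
From l = z and u < l, u < z. Since z ≤ n, u < n. Since u = x, x < n.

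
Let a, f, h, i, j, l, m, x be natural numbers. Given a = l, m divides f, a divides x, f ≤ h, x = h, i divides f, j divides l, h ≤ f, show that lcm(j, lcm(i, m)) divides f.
h ≤ f and f ≤ h, hence h = f. x = h and a divides x, hence a divides h. Since a = l, l divides h. From j divides l, j divides h. h = f, so j divides f. Because i divides f and m divides f, lcm(i, m) divides f. Since j divides f, lcm(j, lcm(i, m)) divides f.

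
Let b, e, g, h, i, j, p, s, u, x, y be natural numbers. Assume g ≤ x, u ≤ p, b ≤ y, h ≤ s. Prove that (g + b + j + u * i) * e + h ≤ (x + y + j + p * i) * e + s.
Since g ≤ x and b ≤ y, g + b ≤ x + y. Then g + b + j ≤ x + y + j. u ≤ p, so u * i ≤ p * i. g + b + j ≤ x + y + j, so g + b + j + u * i ≤ x + y + j + p * i. Then (g + b + j + u * i) * e ≤ (x + y + j + p * i) * e. h ≤ s, so (g + b + j + u * i) * e + h ≤ (x + y + j + p * i) * e + s.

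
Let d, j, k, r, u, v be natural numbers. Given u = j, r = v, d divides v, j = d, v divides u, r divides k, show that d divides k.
u = j and j = d, thus u = d. v divides u, so v divides d. Since d divides v, v = d. r = v and r divides k, hence v divides k. v = d, so d divides k.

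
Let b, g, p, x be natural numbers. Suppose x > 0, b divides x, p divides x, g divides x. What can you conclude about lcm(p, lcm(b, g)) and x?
lcm(p, lcm(b, g)) ≤ x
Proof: From b divides x and g divides x, lcm(b, g) divides x. p divides x, so lcm(p, lcm(b, g)) divides x. Since x > 0, lcm(p, lcm(b, g)) ≤ x.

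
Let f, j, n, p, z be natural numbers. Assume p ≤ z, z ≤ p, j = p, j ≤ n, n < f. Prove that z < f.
Since p ≤ z and z ≤ p, p = z. Because j = p and j ≤ n, p ≤ n. n < f, so p < f. Because p = z, z < f.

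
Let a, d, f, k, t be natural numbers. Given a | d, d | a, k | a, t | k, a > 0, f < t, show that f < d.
From a | d and d | a, a = d. Since t | k and k | a, t | a. a > 0, so t ≤ a. Since a = d, t ≤ d. Since f < t, f < d.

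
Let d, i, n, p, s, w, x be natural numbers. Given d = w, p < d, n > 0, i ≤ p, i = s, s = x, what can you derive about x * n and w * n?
x * n < w * n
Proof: Because i = s and s = x, i = x. Because d = w and p < d, p < w. i ≤ p, so i < w. i = x, so x < w. Since n > 0, x * n < w * n.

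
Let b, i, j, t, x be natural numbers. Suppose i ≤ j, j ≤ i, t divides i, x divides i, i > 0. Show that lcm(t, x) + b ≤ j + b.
Because i ≤ j and j ≤ i, i = j. t divides i and x divides i, therefore lcm(t, x) divides i. Since i > 0, lcm(t, x) ≤ i. i = j, so lcm(t, x) ≤ j. Then lcm(t, x) + b ≤ j + b.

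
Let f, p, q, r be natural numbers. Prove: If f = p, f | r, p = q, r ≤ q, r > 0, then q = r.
f = p and f | r, so p | r. Since p = q, q | r. r > 0, so q ≤ r. r ≤ q, so r = q. Then q = r.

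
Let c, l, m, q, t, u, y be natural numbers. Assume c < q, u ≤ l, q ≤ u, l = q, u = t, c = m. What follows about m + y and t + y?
m + y < t + y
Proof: l = q and u ≤ l, hence u ≤ q. Since q ≤ u, q = u. u = t, so q = t. Because c = m and c < q, m < q. q = t, so m < t. Then m + y < t + y.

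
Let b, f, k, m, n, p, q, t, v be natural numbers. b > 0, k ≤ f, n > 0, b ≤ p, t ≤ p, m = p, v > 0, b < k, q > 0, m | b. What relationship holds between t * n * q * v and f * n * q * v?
t * n * q * v < f * n * q * v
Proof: Since m = p and m | b, p | b. b > 0, so p ≤ b. b ≤ p, so p = b. Since t ≤ p, t ≤ b. b < k and k ≤ f, so b < f. t ≤ b, so t < f. Since n > 0, t * n < f * n. Since q > 0, t * n * q < f * n * q. Since v > 0, t * n * q * v < f * n * q * v.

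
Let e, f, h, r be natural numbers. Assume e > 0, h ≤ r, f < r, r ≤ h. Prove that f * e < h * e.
From r ≤ h and h ≤ r, r = h. f < r, so f < h. Since e > 0, f * e < h * e.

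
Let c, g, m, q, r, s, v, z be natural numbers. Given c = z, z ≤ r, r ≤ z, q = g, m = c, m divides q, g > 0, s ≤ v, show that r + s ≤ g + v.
z ≤ r and r ≤ z, thus z = r. From c = z, c = r. Because m = c and m divides q, c divides q. Because q = g, c divides g. From g > 0, c ≤ g. Since c = r, r ≤ g. Since s ≤ v, r + s ≤ g + v.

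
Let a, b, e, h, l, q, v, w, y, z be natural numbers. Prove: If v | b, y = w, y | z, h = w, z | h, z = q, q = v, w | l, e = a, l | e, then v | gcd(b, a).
Since y = w and y | z, w | z. h = w and z | h, therefore z | w. Since w | z, w = z. Since z = q, w = q. q = v, so w = v. From e = a and l | e, l | a. w | l, so w | a. w = v, so v | a. Since v | b, v | gcd(b, a).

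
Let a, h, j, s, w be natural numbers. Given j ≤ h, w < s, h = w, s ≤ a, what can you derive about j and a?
j < a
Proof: h = w and j ≤ h, so j ≤ w. w < s and s ≤ a, thus w < a. From j ≤ w, j < a.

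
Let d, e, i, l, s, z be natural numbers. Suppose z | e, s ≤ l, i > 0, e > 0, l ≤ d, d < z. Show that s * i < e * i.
l ≤ d and d < z, so l < z. z | e and e > 0, thus z ≤ e. Since l < z, l < e. Because s ≤ l, s < e. From i > 0, s * i < e * i.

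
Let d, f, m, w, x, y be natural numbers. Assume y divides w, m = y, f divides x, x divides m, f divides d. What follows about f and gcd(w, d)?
f divides gcd(w, d)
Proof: From f divides x and x divides m, f divides m. Since m = y, f divides y. Since y divides w, f divides w. From f divides d, f divides gcd(w, d).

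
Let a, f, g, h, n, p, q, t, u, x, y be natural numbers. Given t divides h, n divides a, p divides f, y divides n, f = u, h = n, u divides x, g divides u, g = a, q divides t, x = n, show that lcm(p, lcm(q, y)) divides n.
x = n and u divides x, so u divides n. g = a and g divides u, thus a divides u. n divides a, so n divides u. u divides n, so u = n. Since f = u, f = n. p divides f, so p divides n. From h = n and t divides h, t divides n. From q divides t, q divides n. Because y divides n, lcm(q, y) divides n. Since p divides n, lcm(p, lcm(q, y)) divides n.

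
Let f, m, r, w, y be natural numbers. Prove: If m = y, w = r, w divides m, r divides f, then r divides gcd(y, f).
m = y and w divides m, thus w divides y. w = r, so r divides y. r divides f, so r divides gcd(y, f).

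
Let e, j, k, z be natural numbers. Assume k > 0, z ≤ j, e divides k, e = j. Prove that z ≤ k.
e = j and e divides k, thus j divides k. k > 0, so j ≤ k. Since z ≤ j, z ≤ k.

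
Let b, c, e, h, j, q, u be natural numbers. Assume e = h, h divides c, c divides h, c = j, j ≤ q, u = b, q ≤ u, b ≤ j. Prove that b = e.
From h divides c and c divides h, h = c. Since e = h, e = c. c = j, so e = j. From u = b and q ≤ u, q ≤ b. j ≤ q, so j ≤ b. b ≤ j, so j = b. e = j, so e = b. Then b = e.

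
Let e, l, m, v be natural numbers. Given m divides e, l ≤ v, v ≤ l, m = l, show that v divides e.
l ≤ v and v ≤ l, so l = v. Since m = l, m = v. From m divides e, v divides e.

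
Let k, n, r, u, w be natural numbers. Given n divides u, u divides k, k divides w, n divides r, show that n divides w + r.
Because n divides u and u divides k, n divides k. Since k divides w, n divides w. Because n divides r, n divides w + r.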